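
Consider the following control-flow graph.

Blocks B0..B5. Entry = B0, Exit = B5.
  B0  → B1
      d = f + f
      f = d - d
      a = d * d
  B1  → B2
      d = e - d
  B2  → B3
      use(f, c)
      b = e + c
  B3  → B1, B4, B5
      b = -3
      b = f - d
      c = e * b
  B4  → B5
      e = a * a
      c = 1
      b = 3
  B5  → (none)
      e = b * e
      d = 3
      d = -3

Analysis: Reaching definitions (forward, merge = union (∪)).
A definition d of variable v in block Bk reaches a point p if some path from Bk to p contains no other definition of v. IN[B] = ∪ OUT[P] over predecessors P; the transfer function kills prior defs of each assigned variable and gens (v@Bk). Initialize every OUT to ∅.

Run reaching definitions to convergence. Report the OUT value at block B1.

Fixpoint table:
  B0:  IN={}  OUT={a@B0, d@B0, f@B0}
  B1:  IN={a@B0, b@B3, c@B3, d@B0, d@B1, f@B0}  OUT={a@B0, b@B3, c@B3, d@B1, f@B0}
  B2:  IN={a@B0, b@B3, c@B3, d@B1, f@B0}  OUT={a@B0, b@B2, c@B3, d@B1, f@B0}
  B3:  IN={a@B0, b@B2, c@B3, d@B1, f@B0}  OUT={a@B0, b@B3, c@B3, d@B1, f@B0}
  B4:  IN={a@B0, b@B3, c@B3, d@B1, f@B0}  OUT={a@B0, b@B4, c@B4, d@B1, e@B4, f@B0}
  B5:  IN={a@B0, b@B3, b@B4, c@B3, c@B4, d@B1, e@B4, f@B0}  OUT={a@B0, b@B3, b@B4, c@B3, c@B4, d@B5, e@B5, f@B0}

Merge at B1: IN[B1] = OUT[B0] ⊔ OUT[B3] = {a@B0, b@B3, c@B3, d@B0, d@B1, f@B0}
Applying B1's transfer function to that IN value gives OUT[B1] (row B1 above).

Answer: {a@B0, b@B3, c@B3, d@B1, f@B0}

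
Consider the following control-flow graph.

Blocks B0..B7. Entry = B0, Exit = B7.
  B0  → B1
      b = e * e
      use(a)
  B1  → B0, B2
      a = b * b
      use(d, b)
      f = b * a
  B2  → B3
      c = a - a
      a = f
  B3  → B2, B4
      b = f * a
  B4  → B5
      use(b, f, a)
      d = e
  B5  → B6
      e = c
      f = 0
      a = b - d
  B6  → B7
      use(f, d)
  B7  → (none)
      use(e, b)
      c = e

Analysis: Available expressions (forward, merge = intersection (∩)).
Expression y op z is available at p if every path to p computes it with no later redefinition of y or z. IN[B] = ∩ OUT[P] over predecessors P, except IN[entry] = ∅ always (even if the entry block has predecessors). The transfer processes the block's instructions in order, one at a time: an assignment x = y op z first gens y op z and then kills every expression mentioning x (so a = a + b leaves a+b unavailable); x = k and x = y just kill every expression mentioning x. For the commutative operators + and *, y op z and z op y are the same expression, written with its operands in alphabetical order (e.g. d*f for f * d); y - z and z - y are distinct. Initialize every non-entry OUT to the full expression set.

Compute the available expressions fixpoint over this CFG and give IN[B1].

Answer: {e*e}

Working:
Per-block solution:
  B0: | IN={} | OUT={e*e}
  B1: | IN={e*e} | OUT={a*b, b*b, e*e}
  B2: | IN={e*e} | OUT={e*e}
  B3: | IN={e*e} | OUT={a*f, e*e}
  B4: | IN={a*f, e*e} | OUT={a*f, e*e}
  B5: | IN={a*f, e*e} | OUT={b-d}
  B6: | IN={b-d} | OUT={b-d}
  B7: | IN={b-d} | OUT={b-d}

Merge at B1: IN[B1] = OUT[B0] = {e*e}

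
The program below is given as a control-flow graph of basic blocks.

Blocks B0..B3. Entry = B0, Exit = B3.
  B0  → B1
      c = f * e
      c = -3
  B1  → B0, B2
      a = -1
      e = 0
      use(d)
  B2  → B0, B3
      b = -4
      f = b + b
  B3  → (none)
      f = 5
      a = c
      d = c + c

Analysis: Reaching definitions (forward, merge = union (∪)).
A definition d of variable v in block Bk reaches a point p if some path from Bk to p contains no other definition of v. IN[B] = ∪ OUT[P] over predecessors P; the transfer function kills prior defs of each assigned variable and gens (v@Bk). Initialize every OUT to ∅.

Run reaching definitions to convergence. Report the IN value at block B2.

Answer: {a@B1, b@B2, c@B0, e@B1, f@B2}

Derivation:
Per-block solution:
  B0: | IN={a@B1, b@B2, c@B0, e@B1, f@B2} | OUT={a@B1, b@B2, c@B0, e@B1, f@B2}
  B1: | IN={a@B1, b@B2, c@B0, e@B1, f@B2} | OUT={a@B1, b@B2, c@B0, e@B1, f@B2}
  B2: | IN={a@B1, b@B2, c@B0, e@B1, f@B2} | OUT={a@B1, b@B2, c@B0, e@B1, f@B2}
  B3: | IN={a@B1, b@B2, c@B0, e@B1, f@B2} | OUT={a@B3, b@B2, c@B0, d@B3, e@B1, f@B3}

Merge at B2: IN[B2] = OUT[B1] = {a@B1, b@B2, c@B0, e@B1, f@B2}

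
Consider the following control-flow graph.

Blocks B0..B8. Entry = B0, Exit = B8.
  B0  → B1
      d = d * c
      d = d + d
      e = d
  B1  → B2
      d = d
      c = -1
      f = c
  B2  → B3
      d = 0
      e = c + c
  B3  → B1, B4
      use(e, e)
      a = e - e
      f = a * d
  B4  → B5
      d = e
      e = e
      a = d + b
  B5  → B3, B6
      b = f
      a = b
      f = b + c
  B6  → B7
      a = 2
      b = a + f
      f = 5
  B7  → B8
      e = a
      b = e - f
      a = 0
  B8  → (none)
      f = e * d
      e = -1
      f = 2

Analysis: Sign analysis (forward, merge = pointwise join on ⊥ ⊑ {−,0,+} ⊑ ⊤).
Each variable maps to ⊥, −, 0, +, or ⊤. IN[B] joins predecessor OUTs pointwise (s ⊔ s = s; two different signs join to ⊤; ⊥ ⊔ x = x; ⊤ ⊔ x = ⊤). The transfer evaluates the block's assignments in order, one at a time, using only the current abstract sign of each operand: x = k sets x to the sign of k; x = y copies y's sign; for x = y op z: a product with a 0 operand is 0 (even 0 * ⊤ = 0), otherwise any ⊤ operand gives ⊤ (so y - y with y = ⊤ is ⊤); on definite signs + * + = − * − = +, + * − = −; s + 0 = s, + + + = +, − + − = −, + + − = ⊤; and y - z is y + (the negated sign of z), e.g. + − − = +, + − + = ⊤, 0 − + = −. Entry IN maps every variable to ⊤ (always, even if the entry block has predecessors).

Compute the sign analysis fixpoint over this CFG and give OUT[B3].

Converged values:
  B0:   IN=(all ⊤)   OUT=(all ⊤)
  B1:   IN=(all ⊤)   OUT={c:-, f:-; rest ⊤}
  B2:   IN={c:-, f:-; rest ⊤}   OUT={c:-, d:0, e:-, f:-; rest ⊤}
  B3:   IN={c:-, e:-; rest ⊤}   OUT={c:-, e:-; rest ⊤}
  B4:   IN={c:-, e:-; rest ⊤}   OUT={c:-, d:-, e:-; rest ⊤}
  B5:   IN={c:-, d:-, e:-; rest ⊤}   OUT={c:-, d:-, e:-; rest ⊤}
  B6:   IN={c:-, d:-, e:-; rest ⊤}   OUT={a:+, c:-, d:-, e:-, f:+; rest ⊤}
  B7:   IN={a:+, c:-, d:-, e:-, f:+; rest ⊤}   OUT={a:0, c:-, d:-, e:+, f:+; rest ⊤}
  B8:   IN={a:0, c:-, d:-, e:+, f:+; rest ⊤}   OUT={a:0, c:-, d:-, e:-, f:+; rest ⊤}

Merge at B3: IN[B3] = OUT[B2] ⊔ OUT[B5] = {a: ⊤, b: ⊤, c: -, d: ⊤, e: -, f: ⊤}
Applying B3's transfer function to that IN value gives OUT[B3] (row B3 above).

Answer: {a: ⊤, b: ⊤, c: -, d: ⊤, e: -, f: ⊤}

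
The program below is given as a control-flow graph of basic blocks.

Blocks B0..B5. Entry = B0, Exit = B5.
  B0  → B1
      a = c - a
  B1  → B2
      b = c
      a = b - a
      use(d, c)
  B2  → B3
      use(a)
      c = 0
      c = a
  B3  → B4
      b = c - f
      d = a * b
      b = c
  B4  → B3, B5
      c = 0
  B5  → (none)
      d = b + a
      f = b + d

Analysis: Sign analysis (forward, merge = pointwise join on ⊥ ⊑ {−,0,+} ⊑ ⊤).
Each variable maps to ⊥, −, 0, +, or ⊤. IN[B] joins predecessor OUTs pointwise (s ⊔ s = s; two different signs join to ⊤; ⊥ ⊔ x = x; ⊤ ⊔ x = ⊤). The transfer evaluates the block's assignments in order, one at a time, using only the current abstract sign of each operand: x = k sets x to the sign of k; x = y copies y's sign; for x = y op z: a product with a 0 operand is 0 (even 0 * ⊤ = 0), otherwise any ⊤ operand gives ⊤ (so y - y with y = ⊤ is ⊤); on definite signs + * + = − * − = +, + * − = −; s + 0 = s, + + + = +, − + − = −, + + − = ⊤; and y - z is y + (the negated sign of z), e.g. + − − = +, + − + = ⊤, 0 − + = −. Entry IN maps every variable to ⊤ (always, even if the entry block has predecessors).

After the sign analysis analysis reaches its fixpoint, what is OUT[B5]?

Answer: {a: ⊤, b: ⊤, c: 0, d: ⊤, e: ⊤, f: ⊤}

Derivation:
Per-block solution:
  B0: | IN=(all ⊤) | OUT=(all ⊤)
  B1: | IN=(all ⊤) | OUT=(all ⊤)
  B2: | IN=(all ⊤) | OUT=(all ⊤)
  B3: | IN=(all ⊤) | OUT=(all ⊤)
  B4: | IN=(all ⊤) | OUT={c:0; rest ⊤}
  B5: | IN={c:0; rest ⊤} | OUT={c:0; rest ⊤}

Merge at B5: IN[B5] = OUT[B4] = {a: ⊤, b: ⊤, c: 0, d: ⊤, e: ⊤, f: ⊤}
Applying B5's transfer function to that IN value gives OUT[B5] (row B5 above).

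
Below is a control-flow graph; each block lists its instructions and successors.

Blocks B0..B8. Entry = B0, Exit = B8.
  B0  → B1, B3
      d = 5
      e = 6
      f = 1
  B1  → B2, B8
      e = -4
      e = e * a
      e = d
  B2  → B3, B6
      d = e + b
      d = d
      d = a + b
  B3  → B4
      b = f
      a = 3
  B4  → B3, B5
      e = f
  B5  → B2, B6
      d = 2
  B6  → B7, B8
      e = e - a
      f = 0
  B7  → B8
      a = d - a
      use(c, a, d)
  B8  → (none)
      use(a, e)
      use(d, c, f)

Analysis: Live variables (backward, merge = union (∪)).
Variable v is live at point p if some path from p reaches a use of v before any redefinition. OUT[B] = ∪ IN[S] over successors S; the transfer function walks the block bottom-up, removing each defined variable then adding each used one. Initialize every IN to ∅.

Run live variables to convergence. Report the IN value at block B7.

Per-block solution:
  B0: | IN={a, b, c} | OUT={a, b, c, d, f}
  B1: | IN={a, b, c, d, f} | OUT={a, b, c, d, e, f}
  B2: | IN={a, b, c, e, f} | OUT={a, c, d, e, f}
  B3: | IN={c, f} | OUT={a, b, c, f}
  B4: | IN={a, b, c, f} | OUT={a, b, c, e, f}
  B5: | IN={a, b, c, e, f} | OUT={a, b, c, d, e, f}
  B6: | IN={a, c, d, e} | OUT={a, c, d, e, f}
  B7: | IN={a, c, d, e, f} | OUT={a, c, d, e, f}
  B8: | IN={a, c, d, e, f} | OUT={}

Merge at B7: OUT[B7] = IN[B8] = {a, c, d, e, f}
Applying B7's transfer function to that OUT value gives IN[B7] (row B7 above).

Answer: {a, c, d, e, f}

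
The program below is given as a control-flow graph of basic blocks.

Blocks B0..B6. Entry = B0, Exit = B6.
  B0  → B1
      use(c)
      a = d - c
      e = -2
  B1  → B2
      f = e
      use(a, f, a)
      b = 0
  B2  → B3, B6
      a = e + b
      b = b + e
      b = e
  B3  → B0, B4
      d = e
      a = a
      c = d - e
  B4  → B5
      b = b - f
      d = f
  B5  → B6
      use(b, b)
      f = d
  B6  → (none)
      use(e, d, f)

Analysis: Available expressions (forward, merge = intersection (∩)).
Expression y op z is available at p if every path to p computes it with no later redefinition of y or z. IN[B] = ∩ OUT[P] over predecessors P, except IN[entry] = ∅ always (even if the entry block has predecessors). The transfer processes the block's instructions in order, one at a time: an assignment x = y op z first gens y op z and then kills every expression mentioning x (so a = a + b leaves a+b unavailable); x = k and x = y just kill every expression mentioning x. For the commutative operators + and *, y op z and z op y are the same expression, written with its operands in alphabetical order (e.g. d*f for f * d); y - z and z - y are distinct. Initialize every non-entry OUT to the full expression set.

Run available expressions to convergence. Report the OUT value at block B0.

Fixpoint table:
  B0:   IN={}   OUT={d-c}
  B1:   IN={d-c}   OUT={d-c}
  B2:   IN={d-c}   OUT={d-c}
  B3:   IN={d-c}   OUT={d-e}
  B4:   IN={d-e}   OUT={}
  B5:   IN={}   OUT={}
  B6:   IN={}   OUT={}

Merge at B0 (entry node, so the boundary value {} is joined with the incoming edge(s)): IN[B0] = {} ∩ OUT[B3] = {}
Applying B0's transfer function to that IN value gives OUT[B0] (row B0 above).

Answer: {d-c}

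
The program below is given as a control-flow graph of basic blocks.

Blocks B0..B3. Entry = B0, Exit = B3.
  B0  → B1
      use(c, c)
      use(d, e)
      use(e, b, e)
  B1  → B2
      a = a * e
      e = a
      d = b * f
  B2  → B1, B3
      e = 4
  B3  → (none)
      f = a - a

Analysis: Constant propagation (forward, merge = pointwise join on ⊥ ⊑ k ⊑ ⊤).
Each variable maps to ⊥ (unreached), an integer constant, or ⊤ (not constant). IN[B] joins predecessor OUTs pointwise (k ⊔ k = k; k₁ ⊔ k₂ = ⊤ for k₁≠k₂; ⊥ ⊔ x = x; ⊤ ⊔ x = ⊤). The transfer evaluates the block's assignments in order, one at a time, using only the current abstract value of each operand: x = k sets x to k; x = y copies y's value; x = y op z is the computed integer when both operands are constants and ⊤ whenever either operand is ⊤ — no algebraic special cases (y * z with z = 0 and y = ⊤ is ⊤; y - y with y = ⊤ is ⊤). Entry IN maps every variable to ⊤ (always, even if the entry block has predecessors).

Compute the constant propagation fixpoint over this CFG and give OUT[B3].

Answer: {a: ⊤, b: ⊤, c: ⊤, d: ⊤, e: 4, f: ⊤}

Derivation:
Converged values:
  B0:   IN=(all ⊤)   OUT=(all ⊤)
  B1:   IN=(all ⊤)   OUT=(all ⊤)
  B2:   IN=(all ⊤)   OUT={e:4; rest ⊤}
  B3:   IN={e:4; rest ⊤}   OUT={e:4; rest ⊤}

Merge at B3: IN[B3] = OUT[B2] = {a: ⊤, b: ⊤, c: ⊤, d: ⊤, e: 4, f: ⊤}
Applying B3's transfer function to that IN value gives OUT[B3] (row B3 above).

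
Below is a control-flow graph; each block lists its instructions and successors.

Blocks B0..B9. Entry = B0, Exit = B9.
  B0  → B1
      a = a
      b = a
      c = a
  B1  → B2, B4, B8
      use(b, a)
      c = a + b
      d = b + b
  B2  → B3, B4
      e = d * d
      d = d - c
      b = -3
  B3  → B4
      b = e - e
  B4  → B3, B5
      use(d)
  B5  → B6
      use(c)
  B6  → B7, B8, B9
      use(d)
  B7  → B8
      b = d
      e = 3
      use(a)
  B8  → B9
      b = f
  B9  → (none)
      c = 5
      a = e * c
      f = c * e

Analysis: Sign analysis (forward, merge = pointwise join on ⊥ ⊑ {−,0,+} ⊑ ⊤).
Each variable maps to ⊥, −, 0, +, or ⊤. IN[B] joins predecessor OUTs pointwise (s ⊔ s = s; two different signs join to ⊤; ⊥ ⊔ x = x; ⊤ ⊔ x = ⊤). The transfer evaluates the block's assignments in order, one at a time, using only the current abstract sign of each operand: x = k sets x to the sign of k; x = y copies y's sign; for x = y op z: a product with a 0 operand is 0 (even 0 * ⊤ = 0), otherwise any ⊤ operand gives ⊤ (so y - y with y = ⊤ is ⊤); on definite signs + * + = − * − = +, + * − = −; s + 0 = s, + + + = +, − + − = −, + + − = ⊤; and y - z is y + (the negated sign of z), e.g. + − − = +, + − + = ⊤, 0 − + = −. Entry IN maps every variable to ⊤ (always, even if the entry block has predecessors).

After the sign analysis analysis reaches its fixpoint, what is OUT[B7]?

Fixpoint table:
  B0:   IN=(all ⊤)   OUT=(all ⊤)
  B1:   IN=(all ⊤)   OUT=(all ⊤)
  B2:   IN=(all ⊤)   OUT={b:-; rest ⊤}
  B3:   IN=(all ⊤)   OUT=(all ⊤)
  B4:   IN=(all ⊤)   OUT=(all ⊤)
  B5:   IN=(all ⊤)   OUT=(all ⊤)
  B6:   IN=(all ⊤)   OUT=(all ⊤)
  B7:   IN=(all ⊤)   OUT={e:+; rest ⊤}
  B8:   IN=(all ⊤)   OUT=(all ⊤)
  B9:   IN=(all ⊤)   OUT={c:+; rest ⊤}

Merge at B7: IN[B7] = OUT[B6] = {a: ⊤, b: ⊤, c: ⊤, d: ⊤, e: ⊤, f: ⊤}
Applying B7's transfer function to that IN value gives OUT[B7] (row B7 above).

Answer: {a: ⊤, b: ⊤, c: ⊤, d: ⊤, e: +, f: ⊤}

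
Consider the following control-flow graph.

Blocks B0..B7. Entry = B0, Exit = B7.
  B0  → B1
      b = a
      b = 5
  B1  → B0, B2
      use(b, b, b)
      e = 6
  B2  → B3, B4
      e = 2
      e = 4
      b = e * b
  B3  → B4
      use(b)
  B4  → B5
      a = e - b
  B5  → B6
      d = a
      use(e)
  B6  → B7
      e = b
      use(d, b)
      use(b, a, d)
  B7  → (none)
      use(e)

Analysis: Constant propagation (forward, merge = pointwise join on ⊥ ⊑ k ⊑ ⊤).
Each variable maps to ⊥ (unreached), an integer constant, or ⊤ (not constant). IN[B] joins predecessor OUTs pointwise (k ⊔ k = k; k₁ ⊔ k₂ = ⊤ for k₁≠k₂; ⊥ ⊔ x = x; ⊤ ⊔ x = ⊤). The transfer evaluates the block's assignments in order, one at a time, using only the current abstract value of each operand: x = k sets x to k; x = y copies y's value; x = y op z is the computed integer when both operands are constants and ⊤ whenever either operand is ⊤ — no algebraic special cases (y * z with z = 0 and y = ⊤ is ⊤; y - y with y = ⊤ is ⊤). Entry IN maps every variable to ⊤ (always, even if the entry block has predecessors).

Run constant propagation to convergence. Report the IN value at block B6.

Answer: {a: -16, b: 20, c: ⊤, d: -16, e: 4, f: ⊤}

Trace:
Fixpoint table:
  B0: | IN=(all ⊤) | OUT={b:5; rest ⊤}
  B1: | IN={b:5; rest ⊤} | OUT={b:5, e:6; rest ⊤}
  B2: | IN={b:5, e:6; rest ⊤} | OUT={b:20, e:4; rest ⊤}
  B3: | IN={b:20, e:4; rest ⊤} | OUT={b:20, e:4; rest ⊤}
  B4: | IN={b:20, e:4; rest ⊤} | OUT={a:-16, b:20, e:4; rest ⊤}
  B5: | IN={a:-16, b:20, e:4; rest ⊤} | OUT={a:-16, b:20, d:-16, e:4; rest ⊤}
  B6: | IN={a:-16, b:20, d:-16, e:4; rest ⊤} | OUT={a:-16, b:20, d:-16, e:20; rest ⊤}
  B7: | IN={a:-16, b:20, d:-16, e:20; rest ⊤} | OUT={a:-16, b:20, d:-16, e:20; rest ⊤}

Merge at B6: IN[B6] = OUT[B5] = {a: -16, b: 20, c: ⊤, d: -16, e: 4, f: ⊤}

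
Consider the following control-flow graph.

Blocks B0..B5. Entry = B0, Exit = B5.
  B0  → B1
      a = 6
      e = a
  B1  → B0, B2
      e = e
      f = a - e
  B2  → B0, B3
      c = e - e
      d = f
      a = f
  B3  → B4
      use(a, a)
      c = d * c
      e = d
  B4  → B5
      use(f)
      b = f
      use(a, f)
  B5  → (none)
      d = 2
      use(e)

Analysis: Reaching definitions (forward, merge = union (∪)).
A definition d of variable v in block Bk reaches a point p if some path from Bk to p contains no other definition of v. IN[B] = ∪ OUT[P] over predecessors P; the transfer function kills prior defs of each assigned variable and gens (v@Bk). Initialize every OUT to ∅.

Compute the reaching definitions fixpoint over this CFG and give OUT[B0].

Per-block solution:
  B0:   IN={a@B0, a@B2, c@B2, d@B2, e@B1, f@B1}   OUT={a@B0, c@B2, d@B2, e@B0, f@B1}
  B1:   IN={a@B0, c@B2, d@B2, e@B0, f@B1}   OUT={a@B0, c@B2, d@B2, e@B1, f@B1}
  B2:   IN={a@B0, c@B2, d@B2, e@B1, f@B1}   OUT={a@B2, c@B2, d@B2, e@B1, f@B1}
  B3:   IN={a@B2, c@B2, d@B2, e@B1, f@B1}   OUT={a@B2, c@B3, d@B2, e@B3, f@B1}
  B4:   IN={a@B2, c@B3, d@B2, e@B3, f@B1}   OUT={a@B2, b@B4, c@B3, d@B2, e@B3, f@B1}
  B5:   IN={a@B2, b@B4, c@B3, d@B2, e@B3, f@B1}   OUT={a@B2, b@B4, c@B3, d@B5, e@B3, f@B1}

Merge at B0 (entry node, so the boundary value {} is joined with the incoming edge(s)): IN[B0] = {} ⊔ OUT[B1] ⊔ OUT[B2] = {a@B0, a@B2, c@B2, d@B2, e@B1, f@B1}
Applying B0's transfer function to that IN value gives OUT[B0] (row B0 above).

Answer: {a@B0, c@B2, d@B2, e@B0, f@B1}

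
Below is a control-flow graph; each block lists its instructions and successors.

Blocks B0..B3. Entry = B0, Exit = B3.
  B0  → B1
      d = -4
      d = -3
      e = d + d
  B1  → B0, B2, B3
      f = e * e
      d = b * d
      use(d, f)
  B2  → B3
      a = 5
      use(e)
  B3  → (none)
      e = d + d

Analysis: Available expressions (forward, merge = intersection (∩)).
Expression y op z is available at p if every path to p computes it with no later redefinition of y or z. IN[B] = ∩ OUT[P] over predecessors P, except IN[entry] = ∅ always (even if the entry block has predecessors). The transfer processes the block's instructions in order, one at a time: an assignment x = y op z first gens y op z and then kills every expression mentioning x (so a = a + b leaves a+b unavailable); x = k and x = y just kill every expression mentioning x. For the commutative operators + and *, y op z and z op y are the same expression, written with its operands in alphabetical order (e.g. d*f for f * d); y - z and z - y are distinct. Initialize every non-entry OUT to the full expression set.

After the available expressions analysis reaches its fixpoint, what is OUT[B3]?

Answer: {d+d}

Trace:
Fixpoint table:
  B0: | IN={} | OUT={d+d}
  B1: | IN={d+d} | OUT={e*e}
  B2: | IN={e*e} | OUT={e*e}
  B3: | IN={e*e} | OUT={d+d}

Merge at B3: IN[B3] = OUT[B1] ∩ OUT[B2] = {e*e}
Applying B3's transfer function to that IN value gives OUT[B3] (row B3 above).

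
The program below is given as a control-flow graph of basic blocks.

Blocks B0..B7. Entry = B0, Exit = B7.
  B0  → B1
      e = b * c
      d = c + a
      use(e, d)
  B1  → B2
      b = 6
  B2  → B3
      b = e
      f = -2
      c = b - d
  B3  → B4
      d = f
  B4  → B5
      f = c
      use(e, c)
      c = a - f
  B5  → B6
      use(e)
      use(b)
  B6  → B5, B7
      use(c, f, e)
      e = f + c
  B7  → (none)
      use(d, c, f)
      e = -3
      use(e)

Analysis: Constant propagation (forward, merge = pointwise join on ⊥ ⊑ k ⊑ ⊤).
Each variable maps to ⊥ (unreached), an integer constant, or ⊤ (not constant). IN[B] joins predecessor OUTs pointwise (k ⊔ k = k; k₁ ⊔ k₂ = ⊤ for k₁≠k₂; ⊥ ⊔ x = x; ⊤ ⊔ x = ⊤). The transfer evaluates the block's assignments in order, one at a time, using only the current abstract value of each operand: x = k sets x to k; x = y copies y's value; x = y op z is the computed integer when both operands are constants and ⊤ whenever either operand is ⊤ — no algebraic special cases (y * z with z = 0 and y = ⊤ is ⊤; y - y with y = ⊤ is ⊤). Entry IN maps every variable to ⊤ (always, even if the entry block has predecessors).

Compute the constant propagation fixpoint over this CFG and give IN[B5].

Per-block solution:
  B0:   IN=(all ⊤)   OUT=(all ⊤)
  B1:   IN=(all ⊤)   OUT={b:6; rest ⊤}
  B2:   IN={b:6; rest ⊤}   OUT={f:-2; rest ⊤}
  B3:   IN={f:-2; rest ⊤}   OUT={d:-2, f:-2; rest ⊤}
  B4:   IN={d:-2, f:-2; rest ⊤}   OUT={d:-2; rest ⊤}
  B5:   IN={d:-2; rest ⊤}   OUT={d:-2; rest ⊤}
  B6:   IN={d:-2; rest ⊤}   OUT={d:-2; rest ⊤}
  B7:   IN={d:-2; rest ⊤}   OUT={d:-2, e:-3; rest ⊤}

Merge at B5: IN[B5] = OUT[B4] ⊔ OUT[B6] = {a: ⊤, b: ⊤, c: ⊤, d: -2, e: ⊤, f: ⊤}

Answer: {a: ⊤, b: ⊤, c: ⊤, d: -2, e: ⊤, f: ⊤}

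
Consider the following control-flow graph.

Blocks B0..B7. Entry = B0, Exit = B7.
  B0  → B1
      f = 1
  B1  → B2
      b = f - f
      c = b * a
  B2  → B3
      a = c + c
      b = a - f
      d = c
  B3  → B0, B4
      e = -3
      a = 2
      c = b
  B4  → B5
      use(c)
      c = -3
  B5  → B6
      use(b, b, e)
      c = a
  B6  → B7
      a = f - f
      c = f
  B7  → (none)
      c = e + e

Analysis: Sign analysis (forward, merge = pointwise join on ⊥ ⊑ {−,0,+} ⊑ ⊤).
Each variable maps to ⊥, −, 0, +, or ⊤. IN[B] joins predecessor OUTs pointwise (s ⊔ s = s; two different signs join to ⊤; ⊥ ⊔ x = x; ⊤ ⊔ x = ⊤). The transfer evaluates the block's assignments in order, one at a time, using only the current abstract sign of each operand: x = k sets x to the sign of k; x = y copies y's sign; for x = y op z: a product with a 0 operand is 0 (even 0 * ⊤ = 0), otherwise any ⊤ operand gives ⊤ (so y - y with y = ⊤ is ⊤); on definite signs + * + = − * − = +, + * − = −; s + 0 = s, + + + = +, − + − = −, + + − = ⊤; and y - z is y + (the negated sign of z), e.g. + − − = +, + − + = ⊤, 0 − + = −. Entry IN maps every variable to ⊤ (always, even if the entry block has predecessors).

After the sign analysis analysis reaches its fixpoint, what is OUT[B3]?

Converged values:
  B0:  IN=(all ⊤)  OUT={f:+; rest ⊤}
  B1:  IN={f:+; rest ⊤}  OUT={f:+; rest ⊤}
  B2:  IN={f:+; rest ⊤}  OUT={f:+; rest ⊤}
  B3:  IN={f:+; rest ⊤}  OUT={a:+, e:-, f:+; rest ⊤}
  B4:  IN={a:+, e:-, f:+; rest ⊤}  OUT={a:+, c:-, e:-, f:+; rest ⊤}
  B5:  IN={a:+, c:-, e:-, f:+; rest ⊤}  OUT={a:+, c:+, e:-, f:+; rest ⊤}
  B6:  IN={a:+, c:+, e:-, f:+; rest ⊤}  OUT={c:+, e:-, f:+; rest ⊤}
  B7:  IN={c:+, e:-, f:+; rest ⊤}  OUT={c:-, e:-, f:+; rest ⊤}

Merge at B3: IN[B3] = OUT[B2] = {a: ⊤, b: ⊤, c: ⊤, d: ⊤, e: ⊤, f: +}
Applying B3's transfer function to that IN value gives OUT[B3] (row B3 above).

Answer: {a: +, b: ⊤, c: ⊤, d: ⊤, e: -, f: +}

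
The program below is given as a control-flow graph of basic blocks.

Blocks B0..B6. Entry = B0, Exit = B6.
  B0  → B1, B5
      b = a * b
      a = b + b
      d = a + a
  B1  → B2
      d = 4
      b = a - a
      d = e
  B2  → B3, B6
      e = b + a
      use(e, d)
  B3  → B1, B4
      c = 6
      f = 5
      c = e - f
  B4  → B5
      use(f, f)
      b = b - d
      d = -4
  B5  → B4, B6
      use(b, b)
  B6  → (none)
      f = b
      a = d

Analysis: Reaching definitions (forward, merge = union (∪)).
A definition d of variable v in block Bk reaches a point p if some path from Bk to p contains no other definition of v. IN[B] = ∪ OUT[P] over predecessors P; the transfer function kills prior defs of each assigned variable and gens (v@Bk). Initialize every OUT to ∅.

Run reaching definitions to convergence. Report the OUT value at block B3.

Converged values:
  B0: | IN={} | OUT={a@B0, b@B0, d@B0}
  B1: | IN={a@B0, b@B0, b@B1, c@B3, d@B0, d@B1, e@B2, f@B3} | OUT={a@B0, b@B1, c@B3, d@B1, e@B2, f@B3}
  B2: | IN={a@B0, b@B1, c@B3, d@B1, e@B2, f@B3} | OUT={a@B0, b@B1, c@B3, d@B1, e@B2, f@B3}
  B3: | IN={a@B0, b@B1, c@B3, d@B1, e@B2, f@B3} | OUT={a@B0, b@B1, c@B3, d@B1, e@B2, f@B3}
  B4: | IN={a@B0, b@B0, b@B1, b@B4, c@B3, d@B0, d@B1, d@B4, e@B2, f@B3} | OUT={a@B0, b@B4, c@B3, d@B4, e@B2, f@B3}
  B5: | IN={a@B0, b@B0, b@B4, c@B3, d@B0, d@B4, e@B2, f@B3} | OUT={a@B0, b@B0, b@B4, c@B3, d@B0, d@B4, e@B2, f@B3}
  B6: | IN={a@B0, b@B0, b@B1, b@B4, c@B3, d@B0, d@B1, d@B4, e@B2, f@B3} | OUT={a@B6, b@B0, b@B1, b@B4, c@B3, d@B0, d@B1, d@B4, e@B2, f@B6}

Merge at B3: IN[B3] = OUT[B2] = {a@B0, b@B1, c@B3, d@B1, e@B2, f@B3}
Applying B3's transfer function to that IN value gives OUT[B3] (row B3 above).

Answer: {a@B0, b@B1, c@B3, d@B1, e@B2, f@B3}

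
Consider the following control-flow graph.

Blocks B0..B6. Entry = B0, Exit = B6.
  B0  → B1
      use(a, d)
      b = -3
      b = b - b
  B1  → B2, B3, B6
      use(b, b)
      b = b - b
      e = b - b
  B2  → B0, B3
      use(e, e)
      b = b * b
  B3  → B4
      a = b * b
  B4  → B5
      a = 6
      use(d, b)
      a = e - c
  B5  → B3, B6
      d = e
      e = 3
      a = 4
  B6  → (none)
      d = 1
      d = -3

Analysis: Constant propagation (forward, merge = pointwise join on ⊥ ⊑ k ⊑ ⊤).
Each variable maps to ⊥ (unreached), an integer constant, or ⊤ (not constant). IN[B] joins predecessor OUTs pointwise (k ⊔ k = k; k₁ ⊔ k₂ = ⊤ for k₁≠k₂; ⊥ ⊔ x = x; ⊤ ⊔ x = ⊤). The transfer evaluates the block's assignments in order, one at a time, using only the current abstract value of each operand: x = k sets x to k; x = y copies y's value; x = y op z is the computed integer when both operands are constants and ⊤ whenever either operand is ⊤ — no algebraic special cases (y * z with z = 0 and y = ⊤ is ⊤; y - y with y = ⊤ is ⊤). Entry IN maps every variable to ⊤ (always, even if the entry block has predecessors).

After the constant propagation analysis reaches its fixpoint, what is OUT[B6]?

Per-block solution:
  B0:  IN=(all ⊤)  OUT={b:0; rest ⊤}
  B1:  IN={b:0; rest ⊤}  OUT={b:0, e:0; rest ⊤}
  B2:  IN={b:0, e:0; rest ⊤}  OUT={b:0, e:0; rest ⊤}
  B3:  IN={b:0; rest ⊤}  OUT={a:0, b:0; rest ⊤}
  B4:  IN={a:0, b:0; rest ⊤}  OUT={b:0; rest ⊤}
  B5:  IN={b:0; rest ⊤}  OUT={a:4, b:0, e:3; rest ⊤}
  B6:  IN={b:0; rest ⊤}  OUT={b:0, d:-3; rest ⊤}

Merge at B6: IN[B6] = OUT[B1] ⊔ OUT[B5] = {a: ⊤, b: 0, c: ⊤, d: ⊤, e: ⊤, f: ⊤}
Applying B6's transfer function to that IN value gives OUT[B6] (row B6 above).

Answer: {a: ⊤, b: 0, c: ⊤, d: -3, e: ⊤, f: ⊤}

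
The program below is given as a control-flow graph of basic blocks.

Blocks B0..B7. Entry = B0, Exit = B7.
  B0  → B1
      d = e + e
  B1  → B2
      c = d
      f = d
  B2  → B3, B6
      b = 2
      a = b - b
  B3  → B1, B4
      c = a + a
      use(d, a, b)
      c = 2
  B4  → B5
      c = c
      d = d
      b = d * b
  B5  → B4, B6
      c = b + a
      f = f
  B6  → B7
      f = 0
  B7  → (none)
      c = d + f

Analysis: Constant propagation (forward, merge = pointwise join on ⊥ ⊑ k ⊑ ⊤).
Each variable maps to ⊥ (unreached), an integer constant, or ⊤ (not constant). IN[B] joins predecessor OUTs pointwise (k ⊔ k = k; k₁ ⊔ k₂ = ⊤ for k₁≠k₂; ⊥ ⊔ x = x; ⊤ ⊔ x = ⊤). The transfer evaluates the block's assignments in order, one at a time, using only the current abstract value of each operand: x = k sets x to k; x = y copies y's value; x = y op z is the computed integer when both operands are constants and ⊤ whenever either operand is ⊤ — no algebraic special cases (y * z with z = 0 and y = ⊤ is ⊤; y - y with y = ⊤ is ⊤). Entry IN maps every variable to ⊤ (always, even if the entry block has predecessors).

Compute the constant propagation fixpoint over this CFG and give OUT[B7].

Per-block solution:
  B0:   IN=(all ⊤)   OUT=(all ⊤)
  B1:   IN=(all ⊤)   OUT=(all ⊤)
  B2:   IN=(all ⊤)   OUT={a:0, b:2; rest ⊤}
  B3:   IN={a:0, b:2; rest ⊤}   OUT={a:0, b:2, c:2; rest ⊤}
  B4:   IN={a:0; rest ⊤}   OUT={a:0; rest ⊤}
  B5:   IN={a:0; rest ⊤}   OUT={a:0; rest ⊤}
  B6:   IN={a:0; rest ⊤}   OUT={a:0, f:0; rest ⊤}
  B7:   IN={a:0, f:0; rest ⊤}   OUT={a:0, f:0; rest ⊤}

Merge at B7: IN[B7] = OUT[B6] = {a: 0, b: ⊤, c: ⊤, d: ⊤, e: ⊤, f: 0}
Applying B7's transfer function to that IN value gives OUT[B7] (row B7 above).

Answer: {a: 0, b: ⊤, c: ⊤, d: ⊤, e: ⊤, f: 0}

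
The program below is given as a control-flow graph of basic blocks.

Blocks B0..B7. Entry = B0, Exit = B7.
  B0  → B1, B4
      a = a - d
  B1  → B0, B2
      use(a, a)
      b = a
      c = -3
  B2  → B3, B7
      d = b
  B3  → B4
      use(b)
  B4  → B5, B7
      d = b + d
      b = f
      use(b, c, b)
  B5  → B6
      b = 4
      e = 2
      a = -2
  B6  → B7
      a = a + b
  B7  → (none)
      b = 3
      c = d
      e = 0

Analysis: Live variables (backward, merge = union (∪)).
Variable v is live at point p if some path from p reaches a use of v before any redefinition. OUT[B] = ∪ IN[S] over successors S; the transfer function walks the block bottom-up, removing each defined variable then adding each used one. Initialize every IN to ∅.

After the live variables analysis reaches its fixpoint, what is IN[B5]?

Answer: {d}

Trace:
Fixpoint table:
  B0: | IN={a, b, c, d, f} | OUT={a, b, c, d, f}
  B1: | IN={a, d, f} | OUT={a, b, c, d, f}
  B2: | IN={b, c, f} | OUT={b, c, d, f}
  B3: | IN={b, c, d, f} | OUT={b, c, d, f}
  B4: | IN={b, c, d, f} | OUT={d}
  B5: | IN={d} | OUT={a, b, d}
  B6: | IN={a, b, d} | OUT={d}
  B7: | IN={d} | OUT={}

Merge at B5: OUT[B5] = IN[B6] = {a, b, d}
Applying B5's transfer function to that OUT value gives IN[B5] (row B5 above).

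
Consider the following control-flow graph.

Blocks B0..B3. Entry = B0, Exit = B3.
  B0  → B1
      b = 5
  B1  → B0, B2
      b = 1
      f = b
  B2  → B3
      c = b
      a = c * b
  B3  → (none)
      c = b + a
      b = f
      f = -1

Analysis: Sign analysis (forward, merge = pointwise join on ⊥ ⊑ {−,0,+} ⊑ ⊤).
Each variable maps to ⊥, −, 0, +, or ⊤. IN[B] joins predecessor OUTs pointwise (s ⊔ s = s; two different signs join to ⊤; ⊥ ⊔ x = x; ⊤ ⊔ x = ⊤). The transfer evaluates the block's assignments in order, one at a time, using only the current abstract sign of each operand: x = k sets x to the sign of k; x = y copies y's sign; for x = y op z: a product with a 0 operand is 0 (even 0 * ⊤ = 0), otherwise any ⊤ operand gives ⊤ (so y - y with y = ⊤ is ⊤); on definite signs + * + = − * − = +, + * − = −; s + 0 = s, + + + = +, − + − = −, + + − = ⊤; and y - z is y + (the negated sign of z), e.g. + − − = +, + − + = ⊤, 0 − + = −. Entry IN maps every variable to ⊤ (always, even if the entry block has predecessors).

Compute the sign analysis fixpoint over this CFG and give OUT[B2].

Answer: {a: +, b: +, c: +, d: ⊤, e: ⊤, f: +}

Working:
Fixpoint table:
  B0: | IN=(all ⊤) | OUT={b:+; rest ⊤}
  B1: | IN={b:+; rest ⊤} | OUT={b:+, f:+; rest ⊤}
  B2: | IN={b:+, f:+; rest ⊤} | OUT={a:+, b:+, c:+, f:+; rest ⊤}
  B3: | IN={a:+, b:+, c:+, f:+; rest ⊤} | OUT={a:+, b:+, c:+, f:-; rest ⊤}

Merge at B2: IN[B2] = OUT[B1] = {a: ⊤, b: +, c: ⊤, d: ⊤, e: ⊤, f: +}
Applying B2's transfer function to that IN value gives OUT[B2] (row B2 above).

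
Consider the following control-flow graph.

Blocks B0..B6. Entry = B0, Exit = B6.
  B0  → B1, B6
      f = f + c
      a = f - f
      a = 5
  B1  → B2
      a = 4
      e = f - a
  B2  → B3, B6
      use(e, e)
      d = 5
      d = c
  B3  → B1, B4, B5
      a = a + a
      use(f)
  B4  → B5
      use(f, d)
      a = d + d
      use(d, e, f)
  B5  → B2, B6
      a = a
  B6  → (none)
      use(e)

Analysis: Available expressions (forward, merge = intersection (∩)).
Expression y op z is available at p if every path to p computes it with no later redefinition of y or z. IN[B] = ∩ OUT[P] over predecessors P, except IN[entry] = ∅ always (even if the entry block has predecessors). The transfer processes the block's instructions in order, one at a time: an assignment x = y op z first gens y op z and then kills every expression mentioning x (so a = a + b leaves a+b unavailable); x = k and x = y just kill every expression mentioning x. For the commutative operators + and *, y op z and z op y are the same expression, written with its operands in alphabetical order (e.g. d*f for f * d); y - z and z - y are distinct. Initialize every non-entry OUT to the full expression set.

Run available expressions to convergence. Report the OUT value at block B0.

Fixpoint table:
  B0: | IN={} | OUT={f-f}
  B1: | IN={f-f} | OUT={f-a, f-f}
  B2: | IN={f-f} | OUT={f-f}
  B3: | IN={f-f} | OUT={f-f}
  B4: | IN={f-f} | OUT={d+d, f-f}
  B5: | IN={f-f} | OUT={f-f}
  B6: | IN={f-f} | OUT={f-f}

B0 is the boundary node: IN[B0] = {}
Applying B0's transfer function to that IN value gives OUT[B0] (row B0 above).

Answer: {f-f}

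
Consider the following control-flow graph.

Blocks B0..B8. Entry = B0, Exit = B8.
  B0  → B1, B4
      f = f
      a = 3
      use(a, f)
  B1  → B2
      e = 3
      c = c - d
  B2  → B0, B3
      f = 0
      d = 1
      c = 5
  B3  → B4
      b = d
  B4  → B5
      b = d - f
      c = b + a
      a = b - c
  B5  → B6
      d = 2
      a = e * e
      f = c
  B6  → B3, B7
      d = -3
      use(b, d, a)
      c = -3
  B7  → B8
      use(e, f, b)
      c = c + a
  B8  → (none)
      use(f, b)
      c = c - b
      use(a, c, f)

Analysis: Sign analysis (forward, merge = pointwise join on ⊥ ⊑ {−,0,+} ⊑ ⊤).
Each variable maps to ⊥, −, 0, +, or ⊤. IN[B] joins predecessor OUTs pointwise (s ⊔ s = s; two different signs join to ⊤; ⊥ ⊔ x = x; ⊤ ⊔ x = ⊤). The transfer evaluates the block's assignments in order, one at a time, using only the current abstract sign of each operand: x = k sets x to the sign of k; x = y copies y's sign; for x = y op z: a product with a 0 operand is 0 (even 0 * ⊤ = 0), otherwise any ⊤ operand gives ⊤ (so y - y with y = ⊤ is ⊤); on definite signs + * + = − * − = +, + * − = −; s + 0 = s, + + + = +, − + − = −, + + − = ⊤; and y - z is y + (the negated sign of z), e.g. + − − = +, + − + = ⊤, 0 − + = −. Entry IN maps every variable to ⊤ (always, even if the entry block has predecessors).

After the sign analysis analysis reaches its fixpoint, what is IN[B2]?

Answer: {a: +, b: ⊤, c: ⊤, d: ⊤, e: +, f: ⊤}

Working:
Fixpoint table:
  B0:  IN=(all ⊤)  OUT={a:+; rest ⊤}
  B1:  IN={a:+; rest ⊤}  OUT={a:+, e:+; rest ⊤}
  B2:  IN={a:+, e:+; rest ⊤}  OUT={a:+, c:+, d:+, e:+, f:0; rest ⊤}
  B3:  IN=(all ⊤)  OUT=(all ⊤)
  B4:  IN=(all ⊤)  OUT=(all ⊤)
  B5:  IN=(all ⊤)  OUT={d:+; rest ⊤}
  B6:  IN={d:+; rest ⊤}  OUT={c:-, d:-; rest ⊤}
  B7:  IN={c:-, d:-; rest ⊤}  OUT={d:-; rest ⊤}
  B8:  IN={d:-; rest ⊤}  OUT={d:-; rest ⊤}

Merge at B2: IN[B2] = OUT[B1] = {a: +, b: ⊤, c: ⊤, d: ⊤, e: +, f: ⊤}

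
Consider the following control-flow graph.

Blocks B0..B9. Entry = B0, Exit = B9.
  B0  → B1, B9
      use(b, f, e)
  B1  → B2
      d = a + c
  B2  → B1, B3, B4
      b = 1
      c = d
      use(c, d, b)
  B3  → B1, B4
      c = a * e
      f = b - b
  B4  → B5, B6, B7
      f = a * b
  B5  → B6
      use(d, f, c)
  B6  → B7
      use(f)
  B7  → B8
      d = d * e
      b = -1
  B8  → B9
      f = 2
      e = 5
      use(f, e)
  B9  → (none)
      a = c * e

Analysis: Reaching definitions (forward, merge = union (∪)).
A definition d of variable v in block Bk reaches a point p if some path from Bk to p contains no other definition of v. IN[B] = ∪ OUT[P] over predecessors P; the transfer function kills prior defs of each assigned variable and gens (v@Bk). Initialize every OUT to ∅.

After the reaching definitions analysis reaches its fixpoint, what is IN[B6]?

Answer: {b@B2, c@B2, c@B3, d@B1, f@B4}

Trace:
Converged values:
  B0:  IN={}  OUT={}
  B1:  IN={b@B2, c@B2, c@B3, d@B1, f@B3}  OUT={b@B2, c@B2, c@B3, d@B1, f@B3}
  B2:  IN={b@B2, c@B2, c@B3, d@B1, f@B3}  OUT={b@B2, c@B2, d@B1, f@B3}
  B3:  IN={b@B2, c@B2, d@B1, f@B3}  OUT={b@B2, c@B3, d@B1, f@B3}
  B4:  IN={b@B2, c@B2, c@B3, d@B1, f@B3}  OUT={b@B2, c@B2, c@B3, d@B1, f@B4}
  B5:  IN={b@B2, c@B2, c@B3, d@B1, f@B4}  OUT={b@B2, c@B2, c@B3, d@B1, f@B4}
  B6:  IN={b@B2, c@B2, c@B3, d@B1, f@B4}  OUT={b@B2, c@B2, c@B3, d@B1, f@B4}
  B7:  IN={b@B2, c@B2, c@B3, d@B1, f@B4}  OUT={b@B7, c@B2, c@B3, d@B7, f@B4}
  B8:  IN={b@B7, c@B2, c@B3, d@B7, f@B4}  OUT={b@B7, c@B2, c@B3, d@B7, e@B8, f@B8}
  B9:  IN={b@B7, c@B2, c@B3, d@B7, e@B8, f@B8}  OUT={a@B9, b@B7, c@B2, c@B3, d@B7, e@B8, f@B8}

Merge at B6: IN[B6] = OUT[B4] ⊔ OUT[B5] = {b@B2, c@B2, c@B3, d@B1, f@B4}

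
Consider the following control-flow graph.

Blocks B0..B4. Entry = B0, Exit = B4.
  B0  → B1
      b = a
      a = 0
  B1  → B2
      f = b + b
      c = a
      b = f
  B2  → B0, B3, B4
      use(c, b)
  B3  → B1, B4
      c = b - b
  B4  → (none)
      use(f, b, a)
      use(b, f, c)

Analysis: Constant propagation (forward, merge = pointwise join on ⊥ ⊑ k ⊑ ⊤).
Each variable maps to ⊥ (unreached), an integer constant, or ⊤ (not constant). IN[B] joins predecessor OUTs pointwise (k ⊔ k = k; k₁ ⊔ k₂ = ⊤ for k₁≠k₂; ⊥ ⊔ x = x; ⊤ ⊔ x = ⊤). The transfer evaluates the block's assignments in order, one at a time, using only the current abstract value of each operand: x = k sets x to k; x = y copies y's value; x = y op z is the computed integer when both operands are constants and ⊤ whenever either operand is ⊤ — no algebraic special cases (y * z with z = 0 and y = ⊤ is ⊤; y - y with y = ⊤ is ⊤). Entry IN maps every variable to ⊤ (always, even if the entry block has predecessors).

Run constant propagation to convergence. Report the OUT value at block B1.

Answer: {a: 0, b: ⊤, c: 0, d: ⊤, e: ⊤, f: ⊤}

Working:
Fixpoint table:
  B0: | IN=(all ⊤) | OUT={a:0; rest ⊤}
  B1: | IN={a:0; rest ⊤} | OUT={a:0, c:0; rest ⊤}
  B2: | IN={a:0, c:0; rest ⊤} | OUT={a:0, c:0; rest ⊤}
  B3: | IN={a:0, c:0; rest ⊤} | OUT={a:0; rest ⊤}
  B4: | IN={a:0; rest ⊤} | OUT={a:0; rest ⊤}

Merge at B1: IN[B1] = OUT[B0] ⊔ OUT[B3] = {a: 0, b: ⊤, c: ⊤, d: ⊤, e: ⊤, f: ⊤}
Applying B1's transfer function to that IN value gives OUT[B1] (row B1 above).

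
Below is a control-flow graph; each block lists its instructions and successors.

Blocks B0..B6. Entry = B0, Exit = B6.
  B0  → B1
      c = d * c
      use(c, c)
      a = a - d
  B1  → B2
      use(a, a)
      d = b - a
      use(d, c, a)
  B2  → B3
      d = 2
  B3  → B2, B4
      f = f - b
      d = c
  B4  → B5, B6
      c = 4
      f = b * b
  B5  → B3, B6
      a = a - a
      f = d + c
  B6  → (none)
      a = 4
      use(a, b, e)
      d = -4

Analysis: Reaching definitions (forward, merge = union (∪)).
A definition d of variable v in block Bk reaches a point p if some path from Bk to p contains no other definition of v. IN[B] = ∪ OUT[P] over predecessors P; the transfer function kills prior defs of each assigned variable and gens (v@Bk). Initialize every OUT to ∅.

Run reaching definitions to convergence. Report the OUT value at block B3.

Answer: {a@B0, a@B5, c@B0, c@B4, d@B3, f@B3}

Derivation:
Converged values:
  B0: | IN={} | OUT={a@B0, c@B0}
  B1: | IN={a@B0, c@B0} | OUT={a@B0, c@B0, d@B1}
  B2: | IN={a@B0, a@B5, c@B0, c@B4, d@B1, d@B3, f@B3} | OUT={a@B0, a@B5, c@B0, c@B4, d@B2, f@B3}
  B3: | IN={a@B0, a@B5, c@B0, c@B4, d@B2, d@B3, f@B3, f@B5} | OUT={a@B0, a@B5, c@B0, c@B4, d@B3, f@B3}
  B4: | IN={a@B0, a@B5, c@B0, c@B4, d@B3, f@B3} | OUT={a@B0, a@B5, c@B4, d@B3, f@B4}
  B5: | IN={a@B0, a@B5, c@B4, d@B3, f@B4} | OUT={a@B5, c@B4, d@B3, f@B5}
  B6: | IN={a@B0, a@B5, c@B4, d@B3, f@B4, f@B5} | OUT={a@B6, c@B4, d@B6, f@B4, f@B5}

Merge at B3: IN[B3] = OUT[B2] ⊔ OUT[B5] = {a@B0, a@B5, c@B0, c@B4, d@B2, d@B3, f@B3, f@B5}
Applying B3's transfer function to that IN value gives OUT[B3] (row B3 above).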